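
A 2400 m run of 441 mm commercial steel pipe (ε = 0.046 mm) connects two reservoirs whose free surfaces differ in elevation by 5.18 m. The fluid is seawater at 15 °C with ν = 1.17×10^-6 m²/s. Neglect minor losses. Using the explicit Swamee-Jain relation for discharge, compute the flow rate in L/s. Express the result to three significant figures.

Swamee-Jain (Type II): Q = -0.965·√(gD⁵h_f/L)·ln[ε/(3.7D) + √(3.17ν²L/(gD³h_f))]
√(gD⁵h_f/L) = √(9.81·0.441⁵·5.18/2400) = 0.01879
ε/(3.7D) = 2.82×10^-5; √(3.17ν²L/(gD³h_f)) = 4.89×10^-5
Q = -0.965·0.01879·ln(7.708×10^-5) = 0.1718 m³/s
Check: V = 1.12 m/s, Re = 4.24×10^5, f = 0.01480, h_f = 5.19 m ≈ 5.18 m ✓

Q ≈ 172 L/s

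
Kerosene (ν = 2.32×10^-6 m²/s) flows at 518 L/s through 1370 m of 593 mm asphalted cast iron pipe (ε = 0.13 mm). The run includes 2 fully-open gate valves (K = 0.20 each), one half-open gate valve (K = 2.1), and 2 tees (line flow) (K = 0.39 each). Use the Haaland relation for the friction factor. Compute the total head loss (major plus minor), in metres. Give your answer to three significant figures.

H_L ≈ 7.02 m

V = 4Q/(πD²) = 1.876 m/s; V²/2g = 0.1793 m
Re = 4.79×10^5, ε/D = 2.19×10^-4 → f = 0.01552 (Haaland)
Major: h_f = f(L/D)·V²/2g = 0.01552·2310·0.1793 = 6.428 m
Minor: ΣK = 3.28; h_m = ΣK·V²/2g = 0.5881 m
Total H_L = 6.428 + 0.5881 = 7.016 m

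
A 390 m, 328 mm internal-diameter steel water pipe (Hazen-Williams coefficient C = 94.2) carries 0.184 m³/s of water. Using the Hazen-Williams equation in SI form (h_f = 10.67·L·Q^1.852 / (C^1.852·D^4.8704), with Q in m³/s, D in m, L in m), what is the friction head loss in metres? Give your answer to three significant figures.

h_f = 10.67·390·0.184^1.852 / (94.2^1.852·0.328^4.8704) = 9.112 m

h_f ≈ 9.11 m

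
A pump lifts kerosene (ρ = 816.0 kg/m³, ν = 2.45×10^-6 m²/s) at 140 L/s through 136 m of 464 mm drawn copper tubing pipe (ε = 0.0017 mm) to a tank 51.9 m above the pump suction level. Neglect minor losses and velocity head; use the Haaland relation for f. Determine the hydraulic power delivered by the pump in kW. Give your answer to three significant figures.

P_hyd ≈ 58.4 kW

V = 4Q/(πD²) = 0.8279 m/s; Re = 1.57×10^5; ε/D = 3.66×10^-6; f = 0.01628
h_f = f(L/D)V²/2g = 0.1667 m
Total head H = z + h_f = 51.9 + 0.1667 = 52.07 m
P_hyd = ρgQH = 816.0·9.81·0.140·52.07 = 58.35 kW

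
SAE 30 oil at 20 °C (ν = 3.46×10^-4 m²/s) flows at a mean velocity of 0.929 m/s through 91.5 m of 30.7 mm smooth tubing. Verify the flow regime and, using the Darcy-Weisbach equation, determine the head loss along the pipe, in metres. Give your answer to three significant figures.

h_f ≈ 102 m

Re = VD/ν = 0.929·0.03070/3.46×10^-4 = 82.4 → laminar (Re < 2300)
f = 64/Re = 0.7764
h_f = f(L/D)V²/(2g) = 0.7764·(91.5/0.03070)·0.929²/(2·9.81) = 101.8 m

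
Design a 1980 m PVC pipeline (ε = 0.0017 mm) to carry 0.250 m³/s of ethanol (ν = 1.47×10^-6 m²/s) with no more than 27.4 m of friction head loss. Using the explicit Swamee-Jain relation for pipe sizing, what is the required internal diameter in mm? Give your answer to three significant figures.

D ≈ 347 mm

Swamee-Jain (Type III): D = 0.66·[ε^1.25·(LQ²/(gh_f))^4.75 + ν·Q^9.4·(L/(gh_f))^5.2]^0.04
LQ²/(gh_f) = 0.4604; L/(gh_f) = 7.366
Term 1 = ε^1.25·(…)^4.75 = 1.54×10^-9; Term 2 = ν·Q^9.4·(…)^5.2 = 1.04×10^-7
D = 0.66·(1.54×10^-9 + 1.04×10^-7)^0.04 = 0.3471 m = 347 mm
Check: V = 2.64 m/s, Re = 6.24×10^5, f = 0.01268, h_f = 25.7 m ≈ 27.4 m ✓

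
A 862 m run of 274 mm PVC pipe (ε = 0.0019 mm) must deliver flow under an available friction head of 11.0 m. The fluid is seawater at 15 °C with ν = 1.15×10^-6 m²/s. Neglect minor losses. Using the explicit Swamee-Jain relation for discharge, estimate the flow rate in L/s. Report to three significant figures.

Swamee-Jain (Type II): Q = -0.965·√(gD⁵h_f/L)·ln[ε/(3.7D) + √(3.17ν²L/(gD³h_f))]
√(gD⁵h_f/L) = √(9.81·0.274⁵·11.0/862) = 0.01390
ε/(3.7D) = 1.87×10^-6; √(3.17ν²L/(gD³h_f)) = 4.03×10^-5
Q = -0.965·0.01390·ln(4.222×10^-5) = 0.1352 m³/s
Check: V = 2.29 m/s, Re = 5.46×10^5, f = 0.01300, h_f = 11.0 m ≈ 11.0 m ✓

Q ≈ 135 L/s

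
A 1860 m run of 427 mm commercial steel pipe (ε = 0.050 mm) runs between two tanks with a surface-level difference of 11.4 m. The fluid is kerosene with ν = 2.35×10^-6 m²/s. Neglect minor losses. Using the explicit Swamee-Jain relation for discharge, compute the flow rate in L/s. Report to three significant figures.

Swamee-Jain (Type II): Q = -0.965·√(gD⁵h_f/L)·ln[ε/(3.7D) + √(3.17ν²L/(gD³h_f))]
√(gD⁵h_f/L) = √(9.81·0.427⁵·11.4/1860) = 0.02921
ε/(3.7D) = 3.16×10^-5; √(3.17ν²L/(gD³h_f)) = 6.12×10^-5
Q = -0.965·0.02921·ln(9.280×10^-5) = 0.2618 m³/s
Check: V = 1.83 m/s, Re = 3.32×10^5, f = 0.01539, h_f = 11.4 m ≈ 11.4 m ✓

Q ≈ 262 L/s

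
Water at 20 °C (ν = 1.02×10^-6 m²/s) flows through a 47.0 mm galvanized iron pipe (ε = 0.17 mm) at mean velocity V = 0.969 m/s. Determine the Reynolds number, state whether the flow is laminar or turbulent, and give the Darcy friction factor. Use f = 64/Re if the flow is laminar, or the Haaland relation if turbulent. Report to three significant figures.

Re = VD/ν = 0.9690·0.0470/1.02×10^-6 = 4.46×10^4
Re > 4000 → turbulent; ε/D = 0.00362
Haaland: f = 0.02987

Re ≈ 4.46×10^4; turbulent; f ≈ 0.0299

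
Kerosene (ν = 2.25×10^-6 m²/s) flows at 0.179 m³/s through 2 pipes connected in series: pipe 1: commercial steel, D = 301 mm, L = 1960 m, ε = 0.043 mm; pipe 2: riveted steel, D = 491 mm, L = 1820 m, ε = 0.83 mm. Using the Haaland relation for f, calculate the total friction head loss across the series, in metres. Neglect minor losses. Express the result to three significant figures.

H ≈ 36.2 m

Pipe 1: V = 2.516 m/s, Re = 3.37×10^5, ε/D = 1.43×10^-4, f = 0.01538, h_1 = f(L/D)V²/2g = 32.30 m
Pipe 2: V = 0.9454 m/s, Re = 2.06×10^5, ε/D = 0.00169, f = 0.02330, h_2 = f(L/D)V²/2g = 3.935 m
Series → Q common, losses add: H = Σh = 36.23 m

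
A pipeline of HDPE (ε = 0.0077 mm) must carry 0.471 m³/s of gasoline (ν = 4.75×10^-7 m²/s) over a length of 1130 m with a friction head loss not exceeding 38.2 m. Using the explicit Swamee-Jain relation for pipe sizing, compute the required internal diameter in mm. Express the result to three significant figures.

D ≈ 355 mm

Swamee-Jain (Type III): D = 0.66·[ε^1.25·(LQ²/(gh_f))^4.75 + ν·Q^9.4·(L/(gh_f))^5.2]^0.04
LQ²/(gh_f) = 0.6689; L/(gh_f) = 3.015
Term 1 = ε^1.25·(…)^4.75 = 6.01×10^-8; Term 2 = ν·Q^9.4·(…)^5.2 = 1.25×10^-7
D = 0.66·(6.01×10^-8 + 1.25×10^-7)^0.04 = 0.3550 m = 355 mm
Check: V = 4.76 m/s, Re = 3.56×10^6, f = 0.01049, h_f = 38.6 m ≈ 38.2 m ✓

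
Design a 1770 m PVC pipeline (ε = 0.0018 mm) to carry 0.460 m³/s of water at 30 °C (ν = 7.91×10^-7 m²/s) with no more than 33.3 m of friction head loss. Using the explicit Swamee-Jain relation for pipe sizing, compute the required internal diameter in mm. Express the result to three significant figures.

Swamee-Jain (Type III): D = 0.66·[ε^1.25·(LQ²/(gh_f))^4.75 + ν·Q^9.4·(L/(gh_f))^5.2]^0.04
LQ²/(gh_f) = 1.147; L/(gh_f) = 5.418
Term 1 = ε^1.25·(…)^4.75 = 1.26×10^-7; Term 2 = ν·Q^9.4·(…)^5.2 = 3.50×10^-6
D = 0.66·(1.26×10^-7 + 3.50×10^-6)^0.04 = 0.3999 m = 400 mm
Check: V = 3.66 m/s, Re = 1.85×10^6, f = 0.01066, h_f = 32.3 m ≈ 33.3 m ✓

D ≈ 400 mm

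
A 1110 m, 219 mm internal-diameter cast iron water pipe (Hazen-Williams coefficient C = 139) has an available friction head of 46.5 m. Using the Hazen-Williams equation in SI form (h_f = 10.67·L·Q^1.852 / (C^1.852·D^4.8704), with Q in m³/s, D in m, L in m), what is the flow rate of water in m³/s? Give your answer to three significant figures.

Q ≈ 0.129 m³/s

Rearranging: Q = [h_f·C^1.852·D^4.8704 / (10.67·L)]^(1/1.852)
Q = [46.5·139^1.852·0.219^4.8704 / (10.67·1110)]^0.540 = 0.1286 m³/s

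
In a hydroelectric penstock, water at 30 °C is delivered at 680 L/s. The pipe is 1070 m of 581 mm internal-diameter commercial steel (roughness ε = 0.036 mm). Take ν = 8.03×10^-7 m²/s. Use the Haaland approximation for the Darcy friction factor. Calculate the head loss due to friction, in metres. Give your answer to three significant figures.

V = 4Q/(πD²) = 4·0.680/(π·0.581²) = 2.565 m/s
Re = VD/ν = 2.565·0.581/8.03×10^-7 = 1.86×10^6 → turbulent
ε/D = 0.036/581 = 6.20×10^-5
Haaland: f = 0.01206
h_f = f(L/D)V²/(2g) = 0.01206·(1070/0.581)·2.565²/(2·9.81) = 7.444 m

h_f ≈ 7.44 m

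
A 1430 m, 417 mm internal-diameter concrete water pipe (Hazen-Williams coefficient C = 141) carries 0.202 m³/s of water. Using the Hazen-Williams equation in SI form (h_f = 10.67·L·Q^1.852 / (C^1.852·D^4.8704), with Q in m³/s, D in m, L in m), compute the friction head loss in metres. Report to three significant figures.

h_f ≈ 5.84 m

h_f = 10.67·1430·0.202^1.852 / (141^1.852·0.417^4.8704) = 5.844 m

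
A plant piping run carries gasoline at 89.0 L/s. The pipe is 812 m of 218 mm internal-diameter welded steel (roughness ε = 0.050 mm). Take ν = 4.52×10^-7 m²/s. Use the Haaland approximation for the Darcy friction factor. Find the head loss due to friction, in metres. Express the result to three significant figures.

h_f ≈ 16.0 m

V = 4Q/(πD²) = 4·0.0890/(π·0.218²) = 2.384 m/s
Re = VD/ν = 2.384·0.218/4.52×10^-7 = 1.15×10^6 → turbulent
ε/D = 0.050/218 = 2.29×10^-4
Haaland: f = 0.01482
h_f = f(L/D)V²/(2g) = 0.01482·(812/0.218)·2.384²/(2·9.81) = 16.00 m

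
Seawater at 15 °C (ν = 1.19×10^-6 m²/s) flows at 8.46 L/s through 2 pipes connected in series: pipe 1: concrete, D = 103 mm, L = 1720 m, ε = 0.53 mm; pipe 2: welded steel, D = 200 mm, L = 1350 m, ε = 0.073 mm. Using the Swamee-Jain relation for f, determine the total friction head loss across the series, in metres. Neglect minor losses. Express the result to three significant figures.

Pipe 1: V = 1.015 m/s, Re = 8.79×10^4, ε/D = 0.00515, f = 0.03195, h_1 = f(L/D)V²/2g = 28.03 m
Pipe 2: V = 0.2693 m/s, Re = 4.53×10^4, ε/D = 3.65×10^-4, f = 0.02256, h_2 = f(L/D)V²/2g = 0.5629 m
Series → Q common, losses add: H = Σh = 28.59 m

H ≈ 28.6 m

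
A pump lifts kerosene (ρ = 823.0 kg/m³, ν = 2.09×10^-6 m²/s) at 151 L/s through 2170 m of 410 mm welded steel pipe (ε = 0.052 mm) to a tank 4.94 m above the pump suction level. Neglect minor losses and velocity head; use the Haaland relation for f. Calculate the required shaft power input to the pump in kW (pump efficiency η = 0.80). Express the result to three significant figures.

P_shaft ≈ 16.2 kW

V = 4Q/(πD²) = 1.144 m/s; Re = 2.24×10^5; ε/D = 1.27×10^-4; f = 0.01610
h_f = f(L/D)V²/2g = 5.681 m
Total head H = z + h_f = 4.94 + 5.681 = 10.62 m
P_hyd = ρgQH = 823.0·9.81·0.151·10.62 = 12.95 kW
P_shaft = P_hyd/η = 12.95/0.80 = 16.18 kW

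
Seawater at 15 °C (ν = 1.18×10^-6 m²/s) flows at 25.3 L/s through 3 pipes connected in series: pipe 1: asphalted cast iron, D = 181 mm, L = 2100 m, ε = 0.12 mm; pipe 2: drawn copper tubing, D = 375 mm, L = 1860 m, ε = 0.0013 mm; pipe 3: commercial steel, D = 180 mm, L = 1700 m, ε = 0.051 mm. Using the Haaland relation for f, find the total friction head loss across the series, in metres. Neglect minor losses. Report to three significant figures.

H ≈ 20.2 m

Pipe 1: V = 0.9833 m/s, Re = 1.51×10^5, ε/D = 6.63×10^-4, f = 0.01989, h_1 = f(L/D)V²/2g = 11.37 m
Pipe 2: V = 0.2291 m/s, Re = 7.28×10^4, ε/D = 3.47×10^-6, f = 0.01908, h_2 = f(L/D)V²/2g = 0.2531 m
Pipe 3: V = 0.9942 m/s, Re = 1.52×10^5, ε/D = 2.83×10^-4, f = 0.01801, h_3 = f(L/D)V²/2g = 8.570 m
Series → Q common, losses add: H = Σh = 20.20 m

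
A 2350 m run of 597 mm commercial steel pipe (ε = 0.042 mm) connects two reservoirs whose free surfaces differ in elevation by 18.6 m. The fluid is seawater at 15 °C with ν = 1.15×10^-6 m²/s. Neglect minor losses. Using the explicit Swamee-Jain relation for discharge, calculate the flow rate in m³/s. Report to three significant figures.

Swamee-Jain (Type II): Q = -0.965·√(gD⁵h_f/L)·ln[ε/(3.7D) + √(3.17ν²L/(gD³h_f))]
√(gD⁵h_f/L) = √(9.81·0.597⁵·18.6/2350) = 0.07673
ε/(3.7D) = 1.90×10^-5; √(3.17ν²L/(gD³h_f)) = 1.59×10^-5
Q = -0.965·0.07673·ln(3.494×10^-5) = 0.7599 m³/s
Check: V = 2.71 m/s, Re = 1.41×10^6, f = 0.01265, h_f = 18.7 m ≈ 18.6 m ✓

Q ≈ 0.760 m³/s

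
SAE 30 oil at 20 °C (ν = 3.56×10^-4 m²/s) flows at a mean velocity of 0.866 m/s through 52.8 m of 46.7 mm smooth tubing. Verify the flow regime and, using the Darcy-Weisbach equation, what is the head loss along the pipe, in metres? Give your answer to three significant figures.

Re = VD/ν = 0.866·0.04670/3.56×10^-4 = 114 → laminar (Re < 2300)
f = 64/Re = 0.5634
h_f = f(L/D)V²/(2g) = 0.5634·(52.8/0.04670)·0.866²/(2·9.81) = 24.35 m

h_f ≈ 24.3 m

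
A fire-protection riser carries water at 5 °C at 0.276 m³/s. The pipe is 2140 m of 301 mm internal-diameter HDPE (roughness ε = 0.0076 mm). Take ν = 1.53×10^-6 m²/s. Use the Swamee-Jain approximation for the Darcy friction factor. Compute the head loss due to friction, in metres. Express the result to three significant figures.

h_f ≈ 69.0 m

V = 4Q/(πD²) = 4·0.276/(π·0.301²) = 3.879 m/s
Re = VD/ν = 3.879·0.301/1.53×10^-6 = 7.63×10^5 → turbulent
ε/D = 0.0076/301 = 2.52×10^-5
Swamee-Jain: f = 0.01266
h_f = f(L/D)V²/(2g) = 0.01266·(2140/0.301)·3.879²/(2·9.81) = 69.01 m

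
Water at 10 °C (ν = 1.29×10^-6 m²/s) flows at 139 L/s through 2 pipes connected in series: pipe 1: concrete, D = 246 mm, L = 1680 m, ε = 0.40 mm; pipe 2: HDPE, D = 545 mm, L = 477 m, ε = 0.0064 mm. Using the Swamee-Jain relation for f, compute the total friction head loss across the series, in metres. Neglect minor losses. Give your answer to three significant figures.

Pipe 1: V = 2.925 m/s, Re = 5.58×10^5, ε/D = 0.00163, f = 0.02267, h_1 = f(L/D)V²/2g = 67.50 m
Pipe 2: V = 0.5958 m/s, Re = 2.52×10^5, ε/D = 1.17×10^-5, f = 0.01498, h_2 = f(L/D)V²/2g = 0.2373 m
Series → Q common, losses add: H = Σh = 67.74 m

H ≈ 67.7 m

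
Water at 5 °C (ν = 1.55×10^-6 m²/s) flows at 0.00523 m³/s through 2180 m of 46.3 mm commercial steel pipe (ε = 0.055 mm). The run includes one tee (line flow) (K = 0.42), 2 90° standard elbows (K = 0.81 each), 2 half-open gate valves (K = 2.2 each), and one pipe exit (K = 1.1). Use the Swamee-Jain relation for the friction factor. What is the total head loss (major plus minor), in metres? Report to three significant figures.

V = 4Q/(πD²) = 3.106 m/s; V²/2g = 0.4918 m
Re = 9.28×10^4, ε/D = 0.00119 → f = 0.02312 (Swamee-Jain)
Major: h_f = f(L/D)·V²/2g = 0.02312·47084·0.4918 = 535.5 m
Minor: ΣK = 7.54; h_m = ΣK·V²/2g = 3.708 m
Total H_L = 535.5 + 3.708 = 539.2 m

H_L ≈ 539 m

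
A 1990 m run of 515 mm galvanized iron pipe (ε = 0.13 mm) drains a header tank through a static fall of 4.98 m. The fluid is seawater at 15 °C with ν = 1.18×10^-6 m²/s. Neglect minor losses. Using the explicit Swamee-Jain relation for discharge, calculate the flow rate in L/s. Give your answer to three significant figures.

Q ≈ 264 L/s

Swamee-Jain (Type II): Q = -0.965·√(gD⁵h_f/L)·ln[ε/(3.7D) + √(3.17ν²L/(gD³h_f))]
√(gD⁵h_f/L) = √(9.81·0.515⁵·4.98/1990) = 0.02982
ε/(3.7D) = 6.82×10^-5; √(3.17ν²L/(gD³h_f)) = 3.63×10^-5
Q = -0.965·0.02982·ln(1.045×10^-4) = 0.2638 m³/s
Check: V = 1.27 m/s, Re = 5.53×10^5, f = 0.01586, h_f = 5.01 m ≈ 4.98 m ✓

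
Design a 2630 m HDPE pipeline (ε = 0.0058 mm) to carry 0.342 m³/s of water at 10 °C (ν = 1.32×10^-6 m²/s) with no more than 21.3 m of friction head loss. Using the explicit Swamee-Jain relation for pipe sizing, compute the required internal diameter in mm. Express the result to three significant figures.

Swamee-Jain (Type III): D = 0.66·[ε^1.25·(LQ²/(gh_f))^4.75 + ν·Q^9.4·(L/(gh_f))^5.2]^0.04
LQ²/(gh_f) = 1.472; L/(gh_f) = 12.59
Term 1 = ε^1.25·(…)^4.75 = 1.79×10^-6; Term 2 = ν·Q^9.4·(…)^5.2 = 2.88×10^-5
D = 0.66·(1.79×10^-6 + 2.88×10^-5)^0.04 = 0.4355 m = 435 mm
Check: V = 2.30 m/s, Re = 7.57×10^5, f = 0.01244, h_f = 20.2 m ≈ 21.3 m ✓

D ≈ 435 mm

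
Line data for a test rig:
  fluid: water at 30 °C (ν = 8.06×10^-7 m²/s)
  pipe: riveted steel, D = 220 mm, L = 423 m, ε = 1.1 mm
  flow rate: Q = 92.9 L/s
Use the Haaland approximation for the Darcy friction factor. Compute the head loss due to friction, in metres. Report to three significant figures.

V = 4Q/(πD²) = 4·0.0929/(π·0.220²) = 2.444 m/s
Re = VD/ν = 2.444·0.220/8.06×10^-7 = 6.67×10^5 → turbulent
ε/D = 1.1/220 = 0.00500
Haaland: f = 0.03056
h_f = f(L/D)V²/(2g) = 0.03056·(423/0.220)·2.444²/(2·9.81) = 17.89 m

h_f ≈ 17.9 m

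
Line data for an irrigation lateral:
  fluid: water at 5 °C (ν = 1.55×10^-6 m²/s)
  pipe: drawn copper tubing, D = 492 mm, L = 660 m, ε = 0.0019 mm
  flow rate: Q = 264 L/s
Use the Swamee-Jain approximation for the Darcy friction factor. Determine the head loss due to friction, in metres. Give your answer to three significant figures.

V = 4Q/(πD²) = 4·0.264/(π·0.492²) = 1.389 m/s
Re = VD/ν = 1.389·0.492/1.55×10^-6 = 4.41×10^5 → turbulent
ε/D = 0.0019/492 = 3.86×10^-6
Swamee-Jain: f = 0.01345
h_f = f(L/D)V²/(2g) = 0.01345·(660/0.492)·1.389²/(2·9.81) = 1.773 m

h_f ≈ 1.77 m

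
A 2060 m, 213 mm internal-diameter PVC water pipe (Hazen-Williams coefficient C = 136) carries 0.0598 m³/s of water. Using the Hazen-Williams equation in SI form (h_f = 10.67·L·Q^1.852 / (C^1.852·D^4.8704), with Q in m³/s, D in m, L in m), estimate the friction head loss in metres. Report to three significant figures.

h_f = 10.67·2060·0.0598^1.852 / (136^1.852·0.213^4.8704) = 24.90 m

h_f ≈ 24.9 m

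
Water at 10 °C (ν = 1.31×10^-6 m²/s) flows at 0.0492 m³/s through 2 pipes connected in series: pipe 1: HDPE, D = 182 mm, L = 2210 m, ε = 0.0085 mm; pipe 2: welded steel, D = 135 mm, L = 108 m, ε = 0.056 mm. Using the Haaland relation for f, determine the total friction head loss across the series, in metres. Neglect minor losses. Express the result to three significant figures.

H ≈ 41.7 m

Pipe 1: V = 1.891 m/s, Re = 2.63×10^5, ε/D = 4.67×10^-5, f = 0.01508, h_1 = f(L/D)V²/2g = 33.38 m
Pipe 2: V = 3.437 m/s, Re = 3.54×10^5, ε/D = 4.15×10^-4, f = 0.01736, h_2 = f(L/D)V²/2g = 8.362 m
Series → Q common, losses add: H = Σh = 41.74 m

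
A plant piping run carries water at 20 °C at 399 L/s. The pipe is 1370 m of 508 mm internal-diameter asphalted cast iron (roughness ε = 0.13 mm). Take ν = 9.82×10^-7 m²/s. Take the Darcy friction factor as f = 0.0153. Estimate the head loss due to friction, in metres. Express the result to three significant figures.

V = 4Q/(πD²) = 4·0.399/(π·0.508²) = 1.969 m/s
h_f = f(L/D)V²/(2g) = 0.01530·(1370/0.508)·1.969²/(2·9.81) = 8.150 m

h_f ≈ 8.15 m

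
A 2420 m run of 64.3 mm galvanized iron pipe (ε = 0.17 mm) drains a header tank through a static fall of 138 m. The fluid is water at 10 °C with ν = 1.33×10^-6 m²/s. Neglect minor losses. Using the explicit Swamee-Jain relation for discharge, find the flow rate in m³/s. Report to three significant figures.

Swamee-Jain (Type II): Q = -0.965·√(gD⁵h_f/L)·ln[ε/(3.7D) + √(3.17ν²L/(gD³h_f))]
√(gD⁵h_f/L) = √(9.81·0.0643⁵·138/2420) = 7.841×10^-4
ε/(3.7D) = 7.15×10^-4; √(3.17ν²L/(gD³h_f)) = 1.94×10^-4
Q = -0.965·7.841×10^-4·ln(9.087×10^-4) = 0.005299 m³/s
Check: V = 1.63 m/s, Re = 7.89×10^4, f = 0.02728, h_f = 139 m ≈ 138 m ✓

Q ≈ 0.00530 m³/s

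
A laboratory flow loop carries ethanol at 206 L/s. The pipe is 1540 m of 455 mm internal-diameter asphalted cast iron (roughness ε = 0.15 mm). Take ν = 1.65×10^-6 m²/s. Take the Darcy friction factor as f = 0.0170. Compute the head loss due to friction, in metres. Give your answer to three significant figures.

V = 4Q/(πD²) = 4·0.206/(π·0.455²) = 1.267 m/s
h_f = f(L/D)V²/(2g) = 0.01700·(1540/0.455)·1.267²/(2·9.81) = 4.707 m

h_f ≈ 4.71 m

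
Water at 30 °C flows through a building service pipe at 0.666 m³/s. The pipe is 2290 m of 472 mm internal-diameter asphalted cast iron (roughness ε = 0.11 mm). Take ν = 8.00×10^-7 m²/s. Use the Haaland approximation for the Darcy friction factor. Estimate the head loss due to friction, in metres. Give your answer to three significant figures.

h_f ≈ 52.1 m

V = 4Q/(πD²) = 4·0.666/(π·0.472²) = 3.806 m/s
Re = VD/ν = 3.806·0.472/8.00×10^-7 = 2.25×10^6 → turbulent
ε/D = 0.11/472 = 2.33×10^-4
Haaland: f = 0.01455
h_f = f(L/D)V²/(2g) = 0.01455·(2290/0.472)·3.806²/(2·9.81) = 52.13 m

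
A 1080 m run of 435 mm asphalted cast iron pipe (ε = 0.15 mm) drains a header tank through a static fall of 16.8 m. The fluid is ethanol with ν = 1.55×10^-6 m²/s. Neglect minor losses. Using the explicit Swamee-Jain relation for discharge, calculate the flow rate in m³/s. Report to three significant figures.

Swamee-Jain (Type II): Q = -0.965·√(gD⁵h_f/L)·ln[ε/(3.7D) + √(3.17ν²L/(gD³h_f))]
√(gD⁵h_f/L) = √(9.81·0.435⁵·16.8/1080) = 0.04875
ε/(3.7D) = 9.32×10^-5; √(3.17ν²L/(gD³h_f)) = 2.46×10^-5
Q = -0.965·0.04875·ln(1.178×10^-4) = 0.4256 m³/s
Check: V = 2.86 m/s, Re = 8.04×10^5, f = 0.01629, h_f = 16.9 m ≈ 16.8 m ✓

Q ≈ 0.426 m³/s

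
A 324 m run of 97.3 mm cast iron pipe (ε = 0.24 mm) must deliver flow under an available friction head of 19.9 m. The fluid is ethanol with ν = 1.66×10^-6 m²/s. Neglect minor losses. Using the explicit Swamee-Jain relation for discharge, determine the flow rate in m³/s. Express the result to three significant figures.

Q ≈ 0.0158 m³/s

Swamee-Jain (Type II): Q = -0.965·√(gD⁵h_f/L)·ln[ε/(3.7D) + √(3.17ν²L/(gD³h_f))]
√(gD⁵h_f/L) = √(9.81·0.0973⁵·19.9/324) = 0.002292
ε/(3.7D) = 6.67×10^-4; √(3.17ν²L/(gD³h_f)) = 1.25×10^-4
Q = -0.965·0.002292·ln(7.921×10^-4) = 0.01580 m³/s
Check: V = 2.12 m/s, Re = 1.25×10^5, f = 0.02621, h_f = 20.1 m ≈ 19.9 m ✓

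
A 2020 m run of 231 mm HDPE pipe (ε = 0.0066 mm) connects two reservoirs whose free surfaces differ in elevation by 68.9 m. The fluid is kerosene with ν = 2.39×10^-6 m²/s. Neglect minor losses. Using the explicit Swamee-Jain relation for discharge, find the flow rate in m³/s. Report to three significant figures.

Q ≈ 0.136 m³/s

Swamee-Jain (Type II): Q = -0.965·√(gD⁵h_f/L)·ln[ε/(3.7D) + √(3.17ν²L/(gD³h_f))]
√(gD⁵h_f/L) = √(9.81·0.231⁵·68.9/2020) = 0.01484
ε/(3.7D) = 7.72×10^-6; √(3.17ν²L/(gD³h_f)) = 6.63×10^-5
Q = -0.965·0.01484·ln(7.398×10^-5) = 0.1362 m³/s
Check: V = 3.25 m/s, Re = 3.14×10^5, f = 0.01459, h_f = 68.6 m ≈ 68.9 m ✓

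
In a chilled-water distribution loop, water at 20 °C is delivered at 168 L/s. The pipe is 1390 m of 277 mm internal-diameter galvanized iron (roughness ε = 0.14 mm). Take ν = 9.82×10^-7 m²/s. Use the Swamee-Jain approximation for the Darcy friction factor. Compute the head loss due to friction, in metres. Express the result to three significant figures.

V = 4Q/(πD²) = 4·0.168/(π·0.277²) = 2.788 m/s
Re = VD/ν = 2.788·0.277/9.82×10^-7 = 7.86×10^5 → turbulent
ε/D = 0.14/277 = 5.05×10^-4
Swamee-Jain: f = 0.01747
h_f = f(L/D)V²/(2g) = 0.01747·(1390/0.277)·2.788²/(2·9.81) = 34.73 m

h_f ≈ 34.7 m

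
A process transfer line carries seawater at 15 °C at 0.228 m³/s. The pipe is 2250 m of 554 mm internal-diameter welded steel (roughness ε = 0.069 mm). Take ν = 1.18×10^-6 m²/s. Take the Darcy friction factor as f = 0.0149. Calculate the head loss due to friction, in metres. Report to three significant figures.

h_f ≈ 2.76 m

V = 4Q/(πD²) = 4·0.228/(π·0.554²) = 0.9459 m/s
h_f = f(L/D)V²/(2g) = 0.01490·(2250/0.554)·0.9459²/(2·9.81) = 2.759 m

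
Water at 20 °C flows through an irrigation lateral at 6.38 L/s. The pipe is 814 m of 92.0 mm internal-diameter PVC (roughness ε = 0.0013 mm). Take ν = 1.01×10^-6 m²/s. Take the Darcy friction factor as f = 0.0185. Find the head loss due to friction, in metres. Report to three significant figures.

h_f ≈ 7.68 m

V = 4Q/(πD²) = 4·0.00638/(π·0.0920²) = 0.9597 m/s
h_f = f(L/D)V²/(2g) = 0.01850·(814/0.0920)·0.9597²/(2·9.81) = 7.685 m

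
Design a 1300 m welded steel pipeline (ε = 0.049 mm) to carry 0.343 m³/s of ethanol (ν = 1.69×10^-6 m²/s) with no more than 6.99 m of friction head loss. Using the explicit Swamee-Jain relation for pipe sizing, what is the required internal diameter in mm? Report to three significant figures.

Swamee-Jain (Type III): D = 0.66·[ε^1.25·(LQ²/(gh_f))^4.75 + ν·Q^9.4·(L/(gh_f))^5.2]^0.04
LQ²/(gh_f) = 2.230; L/(gh_f) = 18.96
Term 1 = ε^1.25·(…)^4.75 = 1.85×10^-4; Term 2 = ν·Q^9.4·(…)^5.2 = 3.19×10^-4
D = 0.66·(1.85×10^-4 + 3.19×10^-4)^0.04 = 0.4871 m = 487 mm
Check: V = 1.84 m/s, Re = 5.30×10^5, f = 0.01438, h_f = 6.62 m ≈ 6.99 m ✓

D ≈ 487 mm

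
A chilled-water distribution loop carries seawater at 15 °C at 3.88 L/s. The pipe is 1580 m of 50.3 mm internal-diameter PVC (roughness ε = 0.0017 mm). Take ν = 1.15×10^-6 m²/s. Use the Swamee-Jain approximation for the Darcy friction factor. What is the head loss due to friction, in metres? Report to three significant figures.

h_f ≈ 114 m

V = 4Q/(πD²) = 4·0.00388/(π·0.0503²) = 1.953 m/s
Re = VD/ν = 1.953·0.0503/1.15×10^-6 = 8.54×10^4 → turbulent
ε/D = 0.0017/50.3 = 3.38×10^-5
Swamee-Jain: f = 0.01865
h_f = f(L/D)V²/(2g) = 0.01865·(1580/0.0503)·1.953²/(2·9.81) = 113.9 m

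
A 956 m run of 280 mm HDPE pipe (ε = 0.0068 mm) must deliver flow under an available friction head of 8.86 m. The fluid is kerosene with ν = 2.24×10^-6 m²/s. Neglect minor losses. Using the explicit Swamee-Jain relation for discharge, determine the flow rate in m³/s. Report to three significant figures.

Swamee-Jain (Type II): Q = -0.965·√(gD⁵h_f/L)·ln[ε/(3.7D) + √(3.17ν²L/(gD³h_f))]
√(gD⁵h_f/L) = √(9.81·0.280⁵·8.86/956) = 0.01251
ε/(3.7D) = 6.56×10^-6; √(3.17ν²L/(gD³h_f)) = 8.93×10^-5
Q = -0.965·0.01251·ln(9.584×10^-5) = 0.1117 m³/s
Check: V = 1.81 m/s, Re = 2.27×10^5, f = 0.01540, h_f = 8.82 m ≈ 8.86 m ✓

Q ≈ 0.112 m³/s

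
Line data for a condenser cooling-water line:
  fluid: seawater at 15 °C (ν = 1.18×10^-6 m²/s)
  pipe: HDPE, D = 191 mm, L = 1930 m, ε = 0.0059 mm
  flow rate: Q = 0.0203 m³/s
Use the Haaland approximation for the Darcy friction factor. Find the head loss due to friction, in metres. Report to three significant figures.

h_f ≈ 4.51 m

V = 4Q/(πD²) = 4·0.0203/(π·0.191²) = 0.7085 m/s
Re = VD/ν = 0.7085·0.191/1.18×10^-6 = 1.15×10^5 → turbulent
ε/D = 0.0059/191 = 3.09×10^-5
Haaland: f = 0.01746
h_f = f(L/D)V²/(2g) = 0.01746·(1930/0.191)·0.7085²/(2·9.81) = 4.514 m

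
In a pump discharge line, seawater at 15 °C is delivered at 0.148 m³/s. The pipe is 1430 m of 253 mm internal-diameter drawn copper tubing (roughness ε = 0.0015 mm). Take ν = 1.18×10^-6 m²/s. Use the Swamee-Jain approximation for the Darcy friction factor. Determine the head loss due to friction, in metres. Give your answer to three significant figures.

V = 4Q/(πD²) = 4·0.148/(π·0.253²) = 2.944 m/s
Re = VD/ν = 2.944·0.253/1.18×10^-6 = 6.31×10^5 → turbulent
ε/D = 0.0015/253 = 5.93×10^-6
Swamee-Jain: f = 0.01267
h_f = f(L/D)V²/(2g) = 0.01267·(1430/0.253)·2.944²/(2·9.81) = 31.64 m

h_f ≈ 31.6 m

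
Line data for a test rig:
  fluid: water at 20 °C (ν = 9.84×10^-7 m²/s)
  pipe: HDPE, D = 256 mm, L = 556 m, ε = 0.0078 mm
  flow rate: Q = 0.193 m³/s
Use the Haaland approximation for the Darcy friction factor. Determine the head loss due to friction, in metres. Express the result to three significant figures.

h_f ≈ 19.0 m

V = 4Q/(πD²) = 4·0.193/(π·0.256²) = 3.750 m/s
Re = VD/ν = 3.750·0.256/9.84×10^-7 = 9.76×10^5 → turbulent
ε/D = 0.0078/256 = 3.05×10^-5
Haaland: f = 0.01220
h_f = f(L/D)V²/(2g) = 0.01220·(556/0.256)·3.750²/(2·9.81) = 18.99 m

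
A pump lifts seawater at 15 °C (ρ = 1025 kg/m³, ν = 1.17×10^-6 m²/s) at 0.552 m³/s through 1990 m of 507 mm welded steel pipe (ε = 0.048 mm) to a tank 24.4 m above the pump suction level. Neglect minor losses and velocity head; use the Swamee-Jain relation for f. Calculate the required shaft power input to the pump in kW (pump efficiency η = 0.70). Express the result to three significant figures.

V = 4Q/(πD²) = 2.734 m/s; Re = 1.18×10^6; ε/D = 9.47×10^-5; f = 0.01324
h_f = f(L/D)V²/2g = 19.81 m
Total head H = z + h_f = 24.4 + 19.81 = 44.21 m
P_hyd = ρgQH = 1025·9.81·0.552·44.21 = 245.4 kW
P_shaft = P_hyd/η = 245.4/0.70 = 350.5 kW

P_shaft ≈ 351 kW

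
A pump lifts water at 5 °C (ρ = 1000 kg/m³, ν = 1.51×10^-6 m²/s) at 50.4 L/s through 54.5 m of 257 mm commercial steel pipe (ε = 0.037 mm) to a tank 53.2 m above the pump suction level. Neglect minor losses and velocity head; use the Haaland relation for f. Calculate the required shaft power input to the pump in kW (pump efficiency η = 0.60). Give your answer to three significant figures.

V = 4Q/(πD²) = 0.9716 m/s; Re = 1.65×10^5; ε/D = 1.44×10^-4; f = 0.01698
h_f = f(L/D)V²/2g = 0.1732 m
Total head H = z + h_f = 53.2 + 0.1732 = 53.37 m
P_hyd = ρgQH = 1000·9.81·0.0504·53.37 = 26.39 kW
P_shaft = P_hyd/η = 26.39/0.60 = 43.98 kW

P_shaft ≈ 44.0 kW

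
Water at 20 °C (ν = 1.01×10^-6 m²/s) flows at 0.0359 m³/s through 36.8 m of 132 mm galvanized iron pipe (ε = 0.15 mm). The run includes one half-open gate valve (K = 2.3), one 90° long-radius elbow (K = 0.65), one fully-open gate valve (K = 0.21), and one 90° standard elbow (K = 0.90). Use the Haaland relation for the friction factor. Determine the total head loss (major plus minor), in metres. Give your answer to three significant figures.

H_L ≈ 3.48 m

V = 4Q/(πD²) = 2.623 m/s; V²/2g = 0.3508 m
Re = 3.43×10^5, ε/D = 0.00114 → f = 0.02099 (Haaland)
Major: h_f = f(L/D)·V²/2g = 0.02099·278.8·0.3508 = 2.052 m
Minor: ΣK = 4.06; h_m = ΣK·V²/2g = 1.424 m
Total H_L = 2.052 + 1.424 = 3.476 m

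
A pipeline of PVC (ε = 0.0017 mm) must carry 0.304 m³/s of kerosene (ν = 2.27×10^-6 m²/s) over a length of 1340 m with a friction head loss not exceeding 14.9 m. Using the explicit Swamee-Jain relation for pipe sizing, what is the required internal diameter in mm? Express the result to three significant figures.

D ≈ 398 mm

Swamee-Jain (Type III): D = 0.66·[ε^1.25·(LQ²/(gh_f))^4.75 + ν·Q^9.4·(L/(gh_f))^5.2]^0.04
LQ²/(gh_f) = 0.8472; L/(gh_f) = 9.167
Term 1 = ε^1.25·(…)^4.75 = 2.79×10^-8; Term 2 = ν·Q^9.4·(…)^5.2 = 3.15×10^-6
D = 0.66·(2.79×10^-8 + 3.15×10^-6)^0.04 = 0.3978 m = 398 mm
Check: V = 2.45 m/s, Re = 4.29×10^5, f = 0.01352, h_f = 13.9 m ≈ 14.9 m ✓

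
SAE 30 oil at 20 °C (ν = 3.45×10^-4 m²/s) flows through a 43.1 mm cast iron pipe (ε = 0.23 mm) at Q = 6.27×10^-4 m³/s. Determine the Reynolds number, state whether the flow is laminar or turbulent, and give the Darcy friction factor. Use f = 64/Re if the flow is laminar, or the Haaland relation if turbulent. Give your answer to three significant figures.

Re ≈ 53.7; laminar; f = 64/Re ≈ 1.19

V = 4Q/(πD²) = 0.4298 m/s
Re = VD/ν = 0.4298·0.0431/3.45×10^-4 = 53.7
Re < 2300 → laminar → f = 64/Re = 1.192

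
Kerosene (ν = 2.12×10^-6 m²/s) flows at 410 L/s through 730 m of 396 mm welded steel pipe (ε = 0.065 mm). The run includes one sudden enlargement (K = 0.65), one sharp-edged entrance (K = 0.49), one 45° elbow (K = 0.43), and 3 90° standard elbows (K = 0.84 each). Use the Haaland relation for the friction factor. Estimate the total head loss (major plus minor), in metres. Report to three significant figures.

V = 4Q/(πD²) = 3.329 m/s; V²/2g = 0.5648 m
Re = 6.22×10^5, ε/D = 1.64×10^-4 → f = 0.01466 (Haaland)
Major: h_f = f(L/D)·V²/2g = 0.01466·1843·0.5648 = 15.27 m
Minor: ΣK = 4.09; h_m = ΣK·V²/2g = 2.310 m
Total H_L = 15.27 + 2.310 = 17.58 m

H_L ≈ 17.6 m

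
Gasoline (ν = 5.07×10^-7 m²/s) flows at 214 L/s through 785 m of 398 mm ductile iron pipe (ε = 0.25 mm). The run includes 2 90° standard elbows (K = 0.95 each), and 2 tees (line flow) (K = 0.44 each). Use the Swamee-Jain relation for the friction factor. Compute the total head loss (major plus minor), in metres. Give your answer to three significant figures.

H_L ≈ 5.77 m

V = 4Q/(πD²) = 1.720 m/s; V²/2g = 0.1508 m
Re = 1.35×10^6, ε/D = 6.28×10^-4 → f = 0.01799 (Swamee-Jain)
Major: h_f = f(L/D)·V²/2g = 0.01799·1972·0.1508 = 5.351 m
Minor: ΣK = 2.78; h_m = ΣK·V²/2g = 0.4192 m
Total H_L = 5.351 + 0.4192 = 5.771 m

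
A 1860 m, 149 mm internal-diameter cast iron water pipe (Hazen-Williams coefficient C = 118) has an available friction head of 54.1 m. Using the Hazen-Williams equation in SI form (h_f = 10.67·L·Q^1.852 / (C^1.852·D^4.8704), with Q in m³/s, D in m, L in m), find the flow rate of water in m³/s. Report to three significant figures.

Rearranging: Q = [h_f·C^1.852·D^4.8704 / (10.67·L)]^(1/1.852)
Q = [54.1·118^1.852·0.149^4.8704 / (10.67·1860)]^0.540 = 0.03257 m³/s

Q ≈ 0.0326 m³/s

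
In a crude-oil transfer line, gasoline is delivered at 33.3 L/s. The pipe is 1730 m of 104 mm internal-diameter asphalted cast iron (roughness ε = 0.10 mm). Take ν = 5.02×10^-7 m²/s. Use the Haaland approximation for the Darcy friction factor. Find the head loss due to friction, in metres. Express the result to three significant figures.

h_f ≈ 258 m

V = 4Q/(πD²) = 4·0.0333/(π·0.104²) = 3.920 m/s
Re = VD/ν = 3.920·0.104/5.02×10^-7 = 8.12×10^5 → turbulent
ε/D = 0.10/104 = 9.62×10^-4
Haaland: f = 0.01982
h_f = f(L/D)V²/(2g) = 0.01982·(1730/0.104)·3.920²/(2·9.81) = 258.3 m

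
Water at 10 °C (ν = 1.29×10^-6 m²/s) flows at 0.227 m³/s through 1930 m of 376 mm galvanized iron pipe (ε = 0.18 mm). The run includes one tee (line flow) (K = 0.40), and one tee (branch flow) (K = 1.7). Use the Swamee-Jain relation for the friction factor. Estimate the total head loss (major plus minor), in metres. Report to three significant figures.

H_L ≈ 19.6 m

V = 4Q/(πD²) = 2.044 m/s; V²/2g = 0.2130 m
Re = 5.96×10^5, ε/D = 4.79×10^-4 → f = 0.01749 (Swamee-Jain)
Major: h_f = f(L/D)·V²/2g = 0.01749·5133·0.2130 = 19.13 m
Minor: ΣK = 2.10; h_m = ΣK·V²/2g = 0.4473 m
Total H_L = 19.13 + 0.4473 = 19.57 m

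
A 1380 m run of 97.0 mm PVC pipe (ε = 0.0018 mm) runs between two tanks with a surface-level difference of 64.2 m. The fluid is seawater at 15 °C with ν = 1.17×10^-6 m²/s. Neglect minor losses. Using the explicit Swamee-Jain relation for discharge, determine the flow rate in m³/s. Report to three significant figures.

Swamee-Jain (Type II): Q = -0.965·√(gD⁵h_f/L)·ln[ε/(3.7D) + √(3.17ν²L/(gD³h_f))]
√(gD⁵h_f/L) = √(9.81·0.0970⁵·64.2/1380) = 0.001980
ε/(3.7D) = 5.02×10^-6; √(3.17ν²L/(gD³h_f)) = 1.02×10^-4
Q = -0.965·0.001980·ln(1.071×10^-4) = 0.01746 m³/s
Check: V = 2.36 m/s, Re = 1.96×10^5, f = 0.01576, h_f = 63.8 m ≈ 64.2 m ✓

Q ≈ 0.0175 m³/s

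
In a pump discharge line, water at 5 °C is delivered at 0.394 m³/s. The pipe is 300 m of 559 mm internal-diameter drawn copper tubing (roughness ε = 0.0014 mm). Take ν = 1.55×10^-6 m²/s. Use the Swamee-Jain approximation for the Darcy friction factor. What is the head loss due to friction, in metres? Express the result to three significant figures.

V = 4Q/(πD²) = 4·0.394/(π·0.559²) = 1.605 m/s
Re = VD/ν = 1.605·0.559/1.55×10^-6 = 5.79×10^5 → turbulent
ε/D = 0.0014/559 = 2.50×10^-6
Swamee-Jain: f = 0.01280
h_f = f(L/D)V²/(2g) = 0.01280·(300/0.559)·1.605²/(2·9.81) = 0.9023 m

h_f ≈ 0.902 m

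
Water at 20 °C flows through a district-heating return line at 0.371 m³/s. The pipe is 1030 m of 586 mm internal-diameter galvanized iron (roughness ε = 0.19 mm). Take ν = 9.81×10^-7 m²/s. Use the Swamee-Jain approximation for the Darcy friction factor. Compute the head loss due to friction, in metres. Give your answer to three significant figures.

V = 4Q/(πD²) = 4·0.371/(π·0.586²) = 1.376 m/s
Re = VD/ν = 1.376·0.586/9.81×10^-7 = 8.22×10^5 → turbulent
ε/D = 0.19/586 = 3.24×10^-4
Swamee-Jain: f = 0.01611
h_f = f(L/D)V²/(2g) = 0.01611·(1030/0.586)·1.376²/(2·9.81) = 2.730 m

h_f ≈ 2.73 m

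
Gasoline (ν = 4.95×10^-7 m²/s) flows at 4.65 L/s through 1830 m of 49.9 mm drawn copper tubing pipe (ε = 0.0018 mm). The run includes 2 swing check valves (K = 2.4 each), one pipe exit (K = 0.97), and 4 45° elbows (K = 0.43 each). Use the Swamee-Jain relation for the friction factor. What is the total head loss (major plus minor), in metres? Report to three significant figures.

V = 4Q/(πD²) = 2.378 m/s; V²/2g = 0.2882 m
Re = 2.40×10^5, ε/D = 3.61×10^-5 → f = 0.01536 (Swamee-Jain)
Major: h_f = f(L/D)·V²/2g = 0.01536·36673·0.2882 = 162.3 m
Minor: ΣK = 7.49; h_m = ΣK·V²/2g = 2.158 m
Total H_L = 162.3 + 2.158 = 164.5 m

H_L ≈ 164 m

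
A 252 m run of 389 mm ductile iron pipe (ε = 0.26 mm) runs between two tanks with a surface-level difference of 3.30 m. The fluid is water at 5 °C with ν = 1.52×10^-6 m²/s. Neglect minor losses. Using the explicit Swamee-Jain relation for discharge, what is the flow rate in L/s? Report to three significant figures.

Q ≈ 276 L/s

Swamee-Jain (Type II): Q = -0.965·√(gD⁵h_f/L)·ln[ε/(3.7D) + √(3.17ν²L/(gD³h_f))]
√(gD⁵h_f/L) = √(9.81·0.389⁵·3.30/252) = 0.03383
ε/(3.7D) = 1.81×10^-4; √(3.17ν²L/(gD³h_f)) = 3.11×10^-5
Q = -0.965·0.03383·ln(2.118×10^-4) = 0.2762 m³/s
Check: V = 2.32 m/s, Re = 5.95×10^5, f = 0.01863, h_f = 3.32 m ≈ 3.30 m ✓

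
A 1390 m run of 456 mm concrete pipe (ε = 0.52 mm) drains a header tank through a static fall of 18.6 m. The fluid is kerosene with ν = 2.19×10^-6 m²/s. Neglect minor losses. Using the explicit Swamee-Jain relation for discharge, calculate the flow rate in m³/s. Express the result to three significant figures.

Q ≈ 0.392 m³/s

Swamee-Jain (Type II): Q = -0.965·√(gD⁵h_f/L)·ln[ε/(3.7D) + √(3.17ν²L/(gD³h_f))]
√(gD⁵h_f/L) = √(9.81·0.456⁵·18.6/1390) = 0.05087
ε/(3.7D) = 3.08×10^-4; √(3.17ν²L/(gD³h_f)) = 3.49×10^-5
Q = -0.965·0.05087·ln(3.432×10^-4) = 0.3916 m³/s
Check: V = 2.40 m/s, Re = 4.99×10^5, f = 0.02095, h_f = 18.7 m ≈ 18.6 m ✓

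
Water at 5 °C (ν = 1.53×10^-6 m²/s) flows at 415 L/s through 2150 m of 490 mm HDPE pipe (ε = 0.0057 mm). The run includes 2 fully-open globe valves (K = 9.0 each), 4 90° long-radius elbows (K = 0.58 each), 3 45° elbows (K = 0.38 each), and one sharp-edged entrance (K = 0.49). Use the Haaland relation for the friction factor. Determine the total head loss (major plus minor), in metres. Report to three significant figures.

V = 4Q/(πD²) = 2.201 m/s; V²/2g = 0.2468 m
Re = 7.05×10^5, ε/D = 1.16×10^-5 → f = 0.01247 (Haaland)
Major: h_f = f(L/D)·V²/2g = 0.01247·4388·0.2468 = 13.50 m
Minor: ΣK = 21.9; h_m = ΣK·V²/2g = 5.418 m
Total H_L = 13.50 + 5.418 = 18.92 m

H_L ≈ 18.9 m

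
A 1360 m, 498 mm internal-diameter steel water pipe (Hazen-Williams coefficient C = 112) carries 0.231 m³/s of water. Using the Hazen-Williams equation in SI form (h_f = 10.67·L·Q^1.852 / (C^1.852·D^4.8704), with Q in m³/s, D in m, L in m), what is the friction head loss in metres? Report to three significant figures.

h_f ≈ 4.60 m

h_f = 10.67·1360·0.231^1.852 / (112^1.852·0.498^4.8704) = 4.598 m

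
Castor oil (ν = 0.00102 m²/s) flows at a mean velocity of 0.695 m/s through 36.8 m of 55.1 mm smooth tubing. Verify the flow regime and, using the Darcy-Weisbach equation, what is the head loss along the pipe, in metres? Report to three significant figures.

h_f ≈ 28.0 m

Re = VD/ν = 0.695·0.05510/0.00102 = 37.5 → laminar (Re < 2300)
f = 64/Re = 1.705
h_f = f(L/D)V²/(2g) = 1.705·(36.8/0.05510)·0.695²/(2·9.81) = 28.03 m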